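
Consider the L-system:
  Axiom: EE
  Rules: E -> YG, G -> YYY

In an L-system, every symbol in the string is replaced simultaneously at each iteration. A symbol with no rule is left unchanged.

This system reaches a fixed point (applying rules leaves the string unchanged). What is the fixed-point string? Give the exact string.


Answer: YYYYYYYY

Derivation:
Step 0: EE
Step 1: YGYG
Step 2: YYYYYYYY
Step 3: YYYYYYYY  (unchanged — fixed point at step 2)


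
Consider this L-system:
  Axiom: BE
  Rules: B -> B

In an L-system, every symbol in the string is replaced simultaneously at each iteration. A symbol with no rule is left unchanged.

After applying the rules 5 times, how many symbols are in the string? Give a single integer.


Step 0: length = 2
Step 1: length = 2
Step 2: length = 2
Step 3: length = 2
Step 4: length = 2
Step 5: length = 2

Answer: 2


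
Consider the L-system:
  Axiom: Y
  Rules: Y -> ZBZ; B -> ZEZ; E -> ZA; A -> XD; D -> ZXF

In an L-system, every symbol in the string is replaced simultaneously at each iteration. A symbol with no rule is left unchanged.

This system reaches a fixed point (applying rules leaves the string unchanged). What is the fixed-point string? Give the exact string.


Answer: ZZZXZXFZZ

Derivation:
Step 0: Y
Step 1: ZBZ
Step 2: ZZEZZ
Step 3: ZZZAZZ
Step 4: ZZZXDZZ
Step 5: ZZZXZXFZZ
Step 6: ZZZXZXFZZ  (unchanged — fixed point at step 5)


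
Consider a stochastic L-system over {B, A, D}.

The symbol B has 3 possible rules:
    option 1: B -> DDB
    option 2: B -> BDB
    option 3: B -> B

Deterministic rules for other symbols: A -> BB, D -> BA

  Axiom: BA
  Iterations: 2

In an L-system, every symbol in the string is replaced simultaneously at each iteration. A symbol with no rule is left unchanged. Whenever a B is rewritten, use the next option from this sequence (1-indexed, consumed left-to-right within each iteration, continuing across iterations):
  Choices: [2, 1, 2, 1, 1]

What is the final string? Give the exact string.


Step 0: BA
Step 1: BDBBB  (used choices [2])
Step 2: DDBBABDBDDBDDB  (used choices [1, 2, 1, 1])

Answer: DDBBABDBDDBDDB


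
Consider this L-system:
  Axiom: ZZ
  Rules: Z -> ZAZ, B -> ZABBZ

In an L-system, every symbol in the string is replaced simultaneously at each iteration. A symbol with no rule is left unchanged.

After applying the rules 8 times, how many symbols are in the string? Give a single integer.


Step 0: length = 2
Step 1: length = 6
Step 2: length = 14
Step 3: length = 30
Step 4: length = 62
Step 5: length = 126
Step 6: length = 254
Step 7: length = 510
Step 8: length = 1022

Answer: 1022


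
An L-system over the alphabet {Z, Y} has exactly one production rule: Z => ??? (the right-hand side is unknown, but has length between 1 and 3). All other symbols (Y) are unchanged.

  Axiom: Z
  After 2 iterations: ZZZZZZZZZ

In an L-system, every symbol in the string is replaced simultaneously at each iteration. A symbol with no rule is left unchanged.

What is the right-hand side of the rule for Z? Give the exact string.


Trying Z => ZZZ:
  Step 0: Z
  Step 1: ZZZ
  Step 2: ZZZZZZZZZ
Matches the given result.

Answer: ZZZ


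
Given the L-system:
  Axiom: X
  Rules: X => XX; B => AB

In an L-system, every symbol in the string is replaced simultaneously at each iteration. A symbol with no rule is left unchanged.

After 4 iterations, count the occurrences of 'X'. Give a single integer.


Answer: 16

Derivation:
Step 0: X  (1 'X')
Step 1: XX  (2 'X')
Step 2: XXXX  (4 'X')
Step 3: XXXXXXXX  (8 'X')
Step 4: XXXXXXXXXXXXXXXX  (16 'X')


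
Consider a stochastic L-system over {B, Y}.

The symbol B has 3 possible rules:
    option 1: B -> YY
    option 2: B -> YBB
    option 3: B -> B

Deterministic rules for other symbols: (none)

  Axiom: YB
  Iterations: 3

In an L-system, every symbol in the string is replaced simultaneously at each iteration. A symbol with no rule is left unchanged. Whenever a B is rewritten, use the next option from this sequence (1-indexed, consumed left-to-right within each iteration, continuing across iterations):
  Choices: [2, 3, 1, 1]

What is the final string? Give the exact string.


Step 0: YB
Step 1: YYBB  (used choices [2])
Step 2: YYBYY  (used choices [3, 1])
Step 3: YYYYYY  (used choices [1])

Answer: YYYYYY


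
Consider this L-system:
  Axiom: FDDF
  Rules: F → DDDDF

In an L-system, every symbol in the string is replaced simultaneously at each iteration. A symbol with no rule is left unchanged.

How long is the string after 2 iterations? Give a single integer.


Step 0: length = 4
Step 1: length = 12
Step 2: length = 20

Answer: 20


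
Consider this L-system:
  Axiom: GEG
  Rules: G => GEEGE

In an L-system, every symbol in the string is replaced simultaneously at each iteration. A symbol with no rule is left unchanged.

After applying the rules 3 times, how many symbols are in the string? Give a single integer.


Step 0: length = 3
Step 1: length = 11
Step 2: length = 27
Step 3: length = 59

Answer: 59


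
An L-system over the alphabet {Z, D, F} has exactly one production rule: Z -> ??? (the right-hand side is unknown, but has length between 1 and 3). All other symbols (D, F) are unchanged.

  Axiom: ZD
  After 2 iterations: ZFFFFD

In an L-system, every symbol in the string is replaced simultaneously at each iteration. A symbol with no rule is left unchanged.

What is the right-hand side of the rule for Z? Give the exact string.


Answer: ZFF

Derivation:
Trying Z -> ZFF:
  Step 0: ZD
  Step 1: ZFFD
  Step 2: ZFFFFD
Matches the given result.


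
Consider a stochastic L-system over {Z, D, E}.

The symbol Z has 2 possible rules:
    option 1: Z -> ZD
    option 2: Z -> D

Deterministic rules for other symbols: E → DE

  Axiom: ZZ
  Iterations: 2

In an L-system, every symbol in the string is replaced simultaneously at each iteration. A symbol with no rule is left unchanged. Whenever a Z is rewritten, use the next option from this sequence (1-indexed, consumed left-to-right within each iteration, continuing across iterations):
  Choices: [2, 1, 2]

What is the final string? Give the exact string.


Step 0: ZZ
Step 1: DZD  (used choices [2, 1])
Step 2: DDD  (used choices [2])

Answer: DDD


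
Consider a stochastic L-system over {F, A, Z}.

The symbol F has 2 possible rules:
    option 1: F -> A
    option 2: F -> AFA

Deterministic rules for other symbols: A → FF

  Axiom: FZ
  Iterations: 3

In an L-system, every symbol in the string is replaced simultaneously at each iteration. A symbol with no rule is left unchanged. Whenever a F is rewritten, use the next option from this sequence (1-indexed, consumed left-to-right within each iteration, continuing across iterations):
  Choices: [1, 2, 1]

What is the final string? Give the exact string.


Step 0: FZ
Step 1: AZ  (used choices [1])
Step 2: FFZ  (used choices [])
Step 3: AFAAZ  (used choices [2, 1])

Answer: AFAAZ


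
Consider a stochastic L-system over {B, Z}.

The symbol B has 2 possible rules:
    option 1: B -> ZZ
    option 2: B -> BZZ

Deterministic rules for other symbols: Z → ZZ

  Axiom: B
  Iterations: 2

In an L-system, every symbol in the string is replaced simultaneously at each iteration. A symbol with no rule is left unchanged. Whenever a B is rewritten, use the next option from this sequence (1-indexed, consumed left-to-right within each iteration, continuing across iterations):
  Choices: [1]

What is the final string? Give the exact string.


Step 0: B
Step 1: ZZ  (used choices [1])
Step 2: ZZZZ  (used choices [])

Answer: ZZZZ


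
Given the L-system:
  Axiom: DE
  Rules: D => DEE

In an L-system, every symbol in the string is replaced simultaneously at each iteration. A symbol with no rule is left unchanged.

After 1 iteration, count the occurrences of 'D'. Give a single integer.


Step 0: DE  (1 'D')
Step 1: DEEE  (1 'D')

Answer: 1


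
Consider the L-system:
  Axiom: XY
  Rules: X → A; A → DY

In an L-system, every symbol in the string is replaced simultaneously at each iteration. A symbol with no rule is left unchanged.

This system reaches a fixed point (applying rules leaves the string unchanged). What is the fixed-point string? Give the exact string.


Answer: DYY

Derivation:
Step 0: XY
Step 1: AY
Step 2: DYY
Step 3: DYY  (unchanged — fixed point at step 2)


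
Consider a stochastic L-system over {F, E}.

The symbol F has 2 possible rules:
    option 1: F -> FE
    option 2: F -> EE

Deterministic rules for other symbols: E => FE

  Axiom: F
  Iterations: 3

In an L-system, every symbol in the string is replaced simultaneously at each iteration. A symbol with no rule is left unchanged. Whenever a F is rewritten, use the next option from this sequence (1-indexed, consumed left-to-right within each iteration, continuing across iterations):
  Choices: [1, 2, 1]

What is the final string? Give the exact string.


Step 0: F
Step 1: FE  (used choices [1])
Step 2: EEFE  (used choices [2])
Step 3: FEFEFEFE  (used choices [1])

Answer: FEFEFEFE


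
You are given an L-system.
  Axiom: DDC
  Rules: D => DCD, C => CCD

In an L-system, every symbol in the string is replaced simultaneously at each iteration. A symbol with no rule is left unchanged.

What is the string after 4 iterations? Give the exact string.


Step 0: DDC
Step 1: DCDDCDCCD
Step 2: DCDCCDDCDDCDCCDDCDCCDCCDDCD
Step 3: DCDCCDDCDCCDCCDDCDDCDCCDDCDDCDCCDDCDCCDCCDDCDDCDCCDDCDCCDCCDDCDCCDCCDDCDDCDCCDDCD
Step 4: DCDCCDDCDCCDCCDDCDDCDCCDDCDCCDCCDDCDCCDCCDDCDDCDCCDDCDDCDCCDDCDCCDCCDDCDDCDCCDDCDDCDCCDDCDCCDCCDDCDDCDCCDDCDCCDCCDDCDCCDCCDDCDDCDCCDDCDDCDCCDDCDCCDCCDDCDDCDCCDDCDCCDCCDDCDCCDCCDDCDDCDCCDDCDCCDCCDDCDCCDCCDDCDDCDCCDDCDDCDCCDDCDCCDCCDDCDDCDCCDDCD

Answer: DCDCCDDCDCCDCCDDCDDCDCCDDCDCCDCCDDCDCCDCCDDCDDCDCCDDCDDCDCCDDCDCCDCCDDCDDCDCCDDCDDCDCCDDCDCCDCCDDCDDCDCCDDCDCCDCCDDCDCCDCCDDCDDCDCCDDCDDCDCCDDCDCCDCCDDCDDCDCCDDCDCCDCCDDCDCCDCCDDCDDCDCCDDCDCCDCCDDCDCCDCCDDCDDCDCCDDCDDCDCCDDCDCCDCCDDCDDCDCCDDCD


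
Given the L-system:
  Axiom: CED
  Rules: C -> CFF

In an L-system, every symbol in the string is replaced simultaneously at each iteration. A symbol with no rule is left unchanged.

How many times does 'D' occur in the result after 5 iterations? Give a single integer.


Answer: 1

Derivation:
Step 0: CED  (1 'D')
Step 1: CFFED  (1 'D')
Step 2: CFFFFED  (1 'D')
Step 3: CFFFFFFED  (1 'D')
Step 4: CFFFFFFFFED  (1 'D')
Step 5: CFFFFFFFFFFED  (1 'D')


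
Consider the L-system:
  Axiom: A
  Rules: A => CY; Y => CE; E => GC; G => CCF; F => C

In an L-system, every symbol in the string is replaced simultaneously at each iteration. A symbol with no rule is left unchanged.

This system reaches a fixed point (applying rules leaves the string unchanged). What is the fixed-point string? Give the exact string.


Answer: CCCCCC

Derivation:
Step 0: A
Step 1: CY
Step 2: CCE
Step 3: CCGC
Step 4: CCCCFC
Step 5: CCCCCC
Step 6: CCCCCC  (unchanged — fixed point at step 5)


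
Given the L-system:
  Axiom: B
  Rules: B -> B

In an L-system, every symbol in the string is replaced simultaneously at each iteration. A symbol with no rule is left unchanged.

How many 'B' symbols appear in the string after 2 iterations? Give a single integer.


Answer: 1

Derivation:
Step 0: B  (1 'B')
Step 1: B  (1 'B')
Step 2: B  (1 'B')


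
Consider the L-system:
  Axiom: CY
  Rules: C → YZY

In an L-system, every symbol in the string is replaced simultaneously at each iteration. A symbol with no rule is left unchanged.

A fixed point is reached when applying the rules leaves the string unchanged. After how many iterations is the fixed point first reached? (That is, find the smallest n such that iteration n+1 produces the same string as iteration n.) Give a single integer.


Step 0: CY
Step 1: YZYY
Step 2: YZYY  (unchanged — fixed point at step 1)

Answer: 1


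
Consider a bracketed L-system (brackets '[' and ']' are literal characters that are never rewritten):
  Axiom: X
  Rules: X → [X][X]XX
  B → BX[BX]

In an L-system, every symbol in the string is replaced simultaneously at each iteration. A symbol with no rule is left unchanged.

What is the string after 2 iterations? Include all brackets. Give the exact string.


Answer: [[X][X]XX][[X][X]XX][X][X]XX[X][X]XX

Derivation:
Step 0: X
Step 1: [X][X]XX
Step 2: [[X][X]XX][[X][X]XX][X][X]XX[X][X]XX


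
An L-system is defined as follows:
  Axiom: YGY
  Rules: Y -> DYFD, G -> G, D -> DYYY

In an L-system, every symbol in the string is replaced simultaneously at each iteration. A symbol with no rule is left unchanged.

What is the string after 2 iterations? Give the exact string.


Step 0: YGY
Step 1: DYFDGDYFD
Step 2: DYYYDYFDFDYYYGDYYYDYFDFDYYY

Answer: DYYYDYFDFDYYYGDYYYDYFDFDYYY


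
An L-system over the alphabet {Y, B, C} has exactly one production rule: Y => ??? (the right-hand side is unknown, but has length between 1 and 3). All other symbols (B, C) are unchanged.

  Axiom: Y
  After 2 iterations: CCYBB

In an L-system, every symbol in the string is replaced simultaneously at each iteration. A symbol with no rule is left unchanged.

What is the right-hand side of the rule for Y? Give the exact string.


Answer: CYB

Derivation:
Trying Y => CYB:
  Step 0: Y
  Step 1: CYB
  Step 2: CCYBB
Matches the given result.


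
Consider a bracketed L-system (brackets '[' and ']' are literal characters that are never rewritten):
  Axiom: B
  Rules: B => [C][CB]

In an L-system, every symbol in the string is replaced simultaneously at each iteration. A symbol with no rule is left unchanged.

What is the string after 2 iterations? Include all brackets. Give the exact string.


Step 0: B
Step 1: [C][CB]
Step 2: [C][C[C][CB]]

Answer: [C][C[C][CB]]


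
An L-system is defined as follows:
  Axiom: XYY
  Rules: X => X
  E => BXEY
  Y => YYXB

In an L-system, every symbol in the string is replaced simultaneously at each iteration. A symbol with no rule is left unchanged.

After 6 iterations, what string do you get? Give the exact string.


Step 0: XYY
Step 1: XYYXBYYXB
Step 2: XYYXBYYXBXBYYXBYYXBXB
Step 3: XYYXBYYXBXBYYXBYYXBXBXBYYXBYYXBXBYYXBYYXBXBXB
Step 4: XYYXBYYXBXBYYXBYYXBXBXBYYXBYYXBXBYYXBYYXBXBXBXBYYXBYYXBXBYYXBYYXBXBXBYYXBYYXBXBYYXBYYXBXBXBXB
Step 5: XYYXBYYXBXBYYXBYYXBXBXBYYXBYYXBXBYYXBYYXBXBXBXBYYXBYYXBXBYYXBYYXBXBXBYYXBYYXBXBYYXBYYXBXBXBXBXBYYXBYYXBXBYYXBYYXBXBXBYYXBYYXBXBYYXBYYXBXBXBXBYYXBYYXBXBYYXBYYXBXBXBYYXBYYXBXBYYXBYYXBXBXBXBXB
Step 6: XYYXBYYXBXBYYXBYYXBXBXBYYXBYYXBXBYYXBYYXBXBXBXBYYXBYYXBXBYYXBYYXBXBXBYYXBYYXBXBYYXBYYXBXBXBXBXBYYXBYYXBXBYYXBYYXBXBXBYYXBYYXBXBYYXBYYXBXBXBXBYYXBYYXBXBYYXBYYXBXBXBYYXBYYXBXBYYXBYYXBXBXBXBXBXBYYXBYYXBXBYYXBYYXBXBXBYYXBYYXBXBYYXBYYXBXBXBXBYYXBYYXBXBYYXBYYXBXBXBYYXBYYXBXBYYXBYYXBXBXBXBXBYYXBYYXBXBYYXBYYXBXBXBYYXBYYXBXBYYXBYYXBXBXBXBYYXBYYXBXBYYXBYYXBXBXBYYXBYYXBXBYYXBYYXBXBXBXBXBXB

Answer: XYYXBYYXBXBYYXBYYXBXBXBYYXBYYXBXBYYXBYYXBXBXBXBYYXBYYXBXBYYXBYYXBXBXBYYXBYYXBXBYYXBYYXBXBXBXBXBYYXBYYXBXBYYXBYYXBXBXBYYXBYYXBXBYYXBYYXBXBXBXBYYXBYYXBXBYYXBYYXBXBXBYYXBYYXBXBYYXBYYXBXBXBXBXBXBYYXBYYXBXBYYXBYYXBXBXBYYXBYYXBXBYYXBYYXBXBXBXBYYXBYYXBXBYYXBYYXBXBXBYYXBYYXBXBYYXBYYXBXBXBXBXBYYXBYYXBXBYYXBYYXBXBXBYYXBYYXBXBYYXBYYXBXBXBXBYYXBYYXBXBYYXBYYXBXBXBYYXBYYXBXBYYXBYYXBXBXBXBXBXB


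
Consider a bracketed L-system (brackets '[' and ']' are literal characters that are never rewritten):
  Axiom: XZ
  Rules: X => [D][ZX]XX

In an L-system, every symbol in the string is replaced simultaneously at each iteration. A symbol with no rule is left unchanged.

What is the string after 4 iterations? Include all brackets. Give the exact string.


Step 0: XZ
Step 1: [D][ZX]XXZ
Step 2: [D][Z[D][ZX]XX][D][ZX]XX[D][ZX]XXZ
Step 3: [D][Z[D][Z[D][ZX]XX][D][ZX]XX[D][ZX]XX][D][Z[D][ZX]XX][D][ZX]XX[D][ZX]XX[D][Z[D][ZX]XX][D][ZX]XX[D][ZX]XXZ
Step 4: [D][Z[D][Z[D][Z[D][ZX]XX][D][ZX]XX[D][ZX]XX][D][Z[D][ZX]XX][D][ZX]XX[D][ZX]XX[D][Z[D][ZX]XX][D][ZX]XX[D][ZX]XX][D][Z[D][Z[D][ZX]XX][D][ZX]XX[D][ZX]XX][D][Z[D][ZX]XX][D][ZX]XX[D][ZX]XX[D][Z[D][ZX]XX][D][ZX]XX[D][ZX]XX[D][Z[D][Z[D][ZX]XX][D][ZX]XX[D][ZX]XX][D][Z[D][ZX]XX][D][ZX]XX[D][ZX]XX[D][Z[D][ZX]XX][D][ZX]XX[D][ZX]XXZ

Answer: [D][Z[D][Z[D][Z[D][ZX]XX][D][ZX]XX[D][ZX]XX][D][Z[D][ZX]XX][D][ZX]XX[D][ZX]XX[D][Z[D][ZX]XX][D][ZX]XX[D][ZX]XX][D][Z[D][Z[D][ZX]XX][D][ZX]XX[D][ZX]XX][D][Z[D][ZX]XX][D][ZX]XX[D][ZX]XX[D][Z[D][ZX]XX][D][ZX]XX[D][ZX]XX[D][Z[D][Z[D][ZX]XX][D][ZX]XX[D][ZX]XX][D][Z[D][ZX]XX][D][ZX]XX[D][ZX]XX[D][Z[D][ZX]XX][D][ZX]XX[D][ZX]XXZ


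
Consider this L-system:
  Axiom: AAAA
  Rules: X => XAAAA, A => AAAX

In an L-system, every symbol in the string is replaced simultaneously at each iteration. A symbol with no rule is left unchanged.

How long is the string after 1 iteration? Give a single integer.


Answer: 16

Derivation:
Step 0: length = 4
Step 1: length = 16


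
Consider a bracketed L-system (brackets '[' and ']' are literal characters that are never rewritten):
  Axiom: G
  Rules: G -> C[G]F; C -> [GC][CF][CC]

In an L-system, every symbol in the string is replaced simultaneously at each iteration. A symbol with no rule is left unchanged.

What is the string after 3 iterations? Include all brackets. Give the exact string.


Answer: [C[G]F[GC][CF][CC]][[GC][CF][CC]F][[GC][CF][CC][GC][CF][CC]][[GC][CF][CC][C[G]F]F]F

Derivation:
Step 0: G
Step 1: C[G]F
Step 2: [GC][CF][CC][C[G]F]F
Step 3: [C[G]F[GC][CF][CC]][[GC][CF][CC]F][[GC][CF][CC][GC][CF][CC]][[GC][CF][CC][C[G]F]F]F


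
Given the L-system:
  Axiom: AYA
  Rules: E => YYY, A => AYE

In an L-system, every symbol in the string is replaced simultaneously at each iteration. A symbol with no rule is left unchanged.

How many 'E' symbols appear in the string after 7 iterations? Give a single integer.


Answer: 2

Derivation:
Step 0: AYA  (0 'E')
Step 1: AYEYAYE  (2 'E')
Step 2: AYEYYYYYAYEYYYY  (2 'E')
Step 3: AYEYYYYYYYYYAYEYYYYYYYY  (2 'E')
Step 4: AYEYYYYYYYYYYYYYAYEYYYYYYYYYYYY  (2 'E')
Step 5: AYEYYYYYYYYYYYYYYYYYAYEYYYYYYYYYYYYYYYY  (2 'E')
Step 6: AYEYYYYYYYYYYYYYYYYYYYYYAYEYYYYYYYYYYYYYYYYYYYY  (2 'E')
Step 7: AYEYYYYYYYYYYYYYYYYYYYYYYYYYAYEYYYYYYYYYYYYYYYYYYYYYYYY  (2 'E')


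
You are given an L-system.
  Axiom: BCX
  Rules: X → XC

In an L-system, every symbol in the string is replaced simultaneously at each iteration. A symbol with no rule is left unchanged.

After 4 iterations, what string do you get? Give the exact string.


Step 0: BCX
Step 1: BCXC
Step 2: BCXCC
Step 3: BCXCCC
Step 4: BCXCCCC

Answer: BCXCCCC


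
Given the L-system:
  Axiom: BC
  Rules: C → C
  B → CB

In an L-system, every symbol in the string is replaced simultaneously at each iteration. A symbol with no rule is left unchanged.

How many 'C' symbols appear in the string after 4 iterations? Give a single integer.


Answer: 5

Derivation:
Step 0: BC  (1 'C')
Step 1: CBC  (2 'C')
Step 2: CCBC  (3 'C')
Step 3: CCCBC  (4 'C')
Step 4: CCCCBC  (5 'C')


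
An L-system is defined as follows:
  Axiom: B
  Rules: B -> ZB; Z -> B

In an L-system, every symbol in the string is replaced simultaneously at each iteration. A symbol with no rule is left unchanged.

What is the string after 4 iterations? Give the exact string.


Answer: BZBZBBZB

Derivation:
Step 0: B
Step 1: ZB
Step 2: BZB
Step 3: ZBBZB
Step 4: BZBZBBZB


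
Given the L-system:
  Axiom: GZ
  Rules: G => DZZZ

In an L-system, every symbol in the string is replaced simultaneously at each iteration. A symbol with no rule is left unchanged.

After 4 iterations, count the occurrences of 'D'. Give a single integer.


Answer: 1

Derivation:
Step 0: GZ  (0 'D')
Step 1: DZZZZ  (1 'D')
Step 2: DZZZZ  (1 'D')
Step 3: DZZZZ  (1 'D')
Step 4: DZZZZ  (1 'D')


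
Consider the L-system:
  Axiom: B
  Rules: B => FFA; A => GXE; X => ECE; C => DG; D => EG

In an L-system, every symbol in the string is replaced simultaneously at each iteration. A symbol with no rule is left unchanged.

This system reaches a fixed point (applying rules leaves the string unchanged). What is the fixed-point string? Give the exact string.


Answer: FFGEEGGEE

Derivation:
Step 0: B
Step 1: FFA
Step 2: FFGXE
Step 3: FFGECEE
Step 4: FFGEDGEE
Step 5: FFGEEGGEE
Step 6: FFGEEGGEE  (unchanged — fixed point at step 5)


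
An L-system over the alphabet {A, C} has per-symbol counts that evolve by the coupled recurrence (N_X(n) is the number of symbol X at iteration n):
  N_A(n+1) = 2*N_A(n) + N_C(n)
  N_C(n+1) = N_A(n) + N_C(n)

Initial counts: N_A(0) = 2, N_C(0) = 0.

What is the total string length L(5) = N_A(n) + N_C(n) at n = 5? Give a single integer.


Answer: 288

Derivation:
Step 0: N_A=2, N_C=0, L=2
Step 1: N_A=4, N_C=2, L=6
Step 2: N_A=10, N_C=6, L=16
Step 3: N_A=26, N_C=16, L=42
Step 4: N_A=68, N_C=42, L=110
Step 5: N_A=178, N_C=110, L=288


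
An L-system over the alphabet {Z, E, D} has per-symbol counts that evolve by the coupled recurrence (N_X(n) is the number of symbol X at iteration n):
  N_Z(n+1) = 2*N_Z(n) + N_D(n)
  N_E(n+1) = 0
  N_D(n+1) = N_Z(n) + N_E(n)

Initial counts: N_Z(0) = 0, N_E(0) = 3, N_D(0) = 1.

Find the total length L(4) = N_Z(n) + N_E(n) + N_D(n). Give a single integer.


Step 0: N_Z=0, N_E=3, N_D=1, L=4
Step 1: N_Z=1, N_E=0, N_D=3, L=4
Step 2: N_Z=5, N_E=0, N_D=1, L=6
Step 3: N_Z=11, N_E=0, N_D=5, L=16
Step 4: N_Z=27, N_E=0, N_D=11, L=38

Answer: 38


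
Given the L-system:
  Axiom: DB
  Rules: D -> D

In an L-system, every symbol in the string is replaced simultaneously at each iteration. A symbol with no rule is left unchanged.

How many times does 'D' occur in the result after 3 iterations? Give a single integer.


Answer: 1

Derivation:
Step 0: DB  (1 'D')
Step 1: DB  (1 'D')
Step 2: DB  (1 'D')
Step 3: DB  (1 'D')


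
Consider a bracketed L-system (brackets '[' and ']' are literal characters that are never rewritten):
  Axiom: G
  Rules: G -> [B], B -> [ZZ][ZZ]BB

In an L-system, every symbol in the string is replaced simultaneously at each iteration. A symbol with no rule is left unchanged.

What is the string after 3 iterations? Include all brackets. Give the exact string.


Step 0: G
Step 1: [B]
Step 2: [[ZZ][ZZ]BB]
Step 3: [[ZZ][ZZ][ZZ][ZZ]BB[ZZ][ZZ]BB]

Answer: [[ZZ][ZZ][ZZ][ZZ]BB[ZZ][ZZ]BB]


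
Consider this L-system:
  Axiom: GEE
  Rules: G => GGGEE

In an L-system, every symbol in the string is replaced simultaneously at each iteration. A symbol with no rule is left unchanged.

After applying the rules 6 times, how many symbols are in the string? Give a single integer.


Answer: 1459

Derivation:
Step 0: length = 3
Step 1: length = 7
Step 2: length = 19
Step 3: length = 55
Step 4: length = 163
Step 5: length = 487
Step 6: length = 1459


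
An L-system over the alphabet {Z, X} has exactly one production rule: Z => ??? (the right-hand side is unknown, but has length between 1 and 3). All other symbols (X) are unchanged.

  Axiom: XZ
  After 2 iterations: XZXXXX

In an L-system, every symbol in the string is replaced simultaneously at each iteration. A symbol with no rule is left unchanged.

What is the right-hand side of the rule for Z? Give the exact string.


Trying Z => ZXX:
  Step 0: XZ
  Step 1: XZXX
  Step 2: XZXXXX
Matches the given result.

Answer: ZXX


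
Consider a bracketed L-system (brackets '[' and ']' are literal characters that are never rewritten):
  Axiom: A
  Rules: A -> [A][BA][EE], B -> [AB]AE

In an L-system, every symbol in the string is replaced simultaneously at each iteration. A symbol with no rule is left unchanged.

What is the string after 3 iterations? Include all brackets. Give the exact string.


Step 0: A
Step 1: [A][BA][EE]
Step 2: [[A][BA][EE]][[AB]AE[A][BA][EE]][EE]
Step 3: [[[A][BA][EE]][[AB]AE[A][BA][EE]][EE]][[[A][BA][EE][AB]AE][A][BA][EE]E[[A][BA][EE]][[AB]AE[A][BA][EE]][EE]][EE]

Answer: [[[A][BA][EE]][[AB]AE[A][BA][EE]][EE]][[[A][BA][EE][AB]AE][A][BA][EE]E[[A][BA][EE]][[AB]AE[A][BA][EE]][EE]][EE]


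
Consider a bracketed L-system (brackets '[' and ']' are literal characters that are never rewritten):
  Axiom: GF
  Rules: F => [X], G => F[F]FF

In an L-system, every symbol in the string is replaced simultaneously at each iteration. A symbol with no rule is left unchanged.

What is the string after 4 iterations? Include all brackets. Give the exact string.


Step 0: GF
Step 1: F[F]FF[X]
Step 2: [X][[X]][X][X][X]
Step 3: [X][[X]][X][X][X]
Step 4: [X][[X]][X][X][X]

Answer: [X][[X]][X][X][X]


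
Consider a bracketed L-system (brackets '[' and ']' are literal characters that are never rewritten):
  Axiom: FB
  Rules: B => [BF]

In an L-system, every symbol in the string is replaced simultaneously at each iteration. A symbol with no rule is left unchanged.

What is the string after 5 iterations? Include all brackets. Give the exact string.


Step 0: FB
Step 1: F[BF]
Step 2: F[[BF]F]
Step 3: F[[[BF]F]F]
Step 4: F[[[[BF]F]F]F]
Step 5: F[[[[[BF]F]F]F]F]

Answer: F[[[[[BF]F]F]F]F]


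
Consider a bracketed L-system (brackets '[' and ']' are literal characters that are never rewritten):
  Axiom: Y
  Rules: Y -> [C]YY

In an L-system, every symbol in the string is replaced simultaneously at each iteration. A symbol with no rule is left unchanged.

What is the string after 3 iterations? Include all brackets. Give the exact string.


Answer: [C][C][C]YY[C]YY[C][C]YY[C]YY

Derivation:
Step 0: Y
Step 1: [C]YY
Step 2: [C][C]YY[C]YY
Step 3: [C][C][C]YY[C]YY[C][C]YY[C]YY


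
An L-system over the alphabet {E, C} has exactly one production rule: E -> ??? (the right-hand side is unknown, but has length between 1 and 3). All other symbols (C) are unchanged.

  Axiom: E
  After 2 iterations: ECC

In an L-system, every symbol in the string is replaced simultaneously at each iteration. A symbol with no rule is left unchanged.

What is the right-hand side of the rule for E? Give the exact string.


Answer: EC

Derivation:
Trying E -> EC:
  Step 0: E
  Step 1: EC
  Step 2: ECC
Matches the given result.


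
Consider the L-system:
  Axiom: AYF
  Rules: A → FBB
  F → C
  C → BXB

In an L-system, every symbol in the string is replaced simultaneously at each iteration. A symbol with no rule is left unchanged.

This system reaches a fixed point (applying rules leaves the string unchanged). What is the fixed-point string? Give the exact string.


Step 0: AYF
Step 1: FBBYC
Step 2: CBBYBXB
Step 3: BXBBBYBXB
Step 4: BXBBBYBXB  (unchanged — fixed point at step 3)

Answer: BXBBBYBXB


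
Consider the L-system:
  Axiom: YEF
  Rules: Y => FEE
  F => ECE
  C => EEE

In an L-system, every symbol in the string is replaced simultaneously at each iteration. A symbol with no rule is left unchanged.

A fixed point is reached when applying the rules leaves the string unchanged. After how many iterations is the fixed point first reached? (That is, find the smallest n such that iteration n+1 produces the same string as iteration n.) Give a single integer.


Answer: 3

Derivation:
Step 0: YEF
Step 1: FEEEECE
Step 2: ECEEEEEEEEE
Step 3: EEEEEEEEEEEEE
Step 4: EEEEEEEEEEEEE  (unchanged — fixed point at step 3)


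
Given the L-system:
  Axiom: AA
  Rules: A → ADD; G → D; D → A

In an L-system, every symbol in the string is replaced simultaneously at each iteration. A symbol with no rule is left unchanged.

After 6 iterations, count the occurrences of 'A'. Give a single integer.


Step 0: AA  (2 'A')
Step 1: ADDADD  (2 'A')
Step 2: ADDAAADDAA  (6 'A')
Step 3: ADDAAADDADDADDAAADDADD  (10 'A')
Step 4: ADDAAADDADDADDAAADDAAADDAAADDADDADDAAADDAA  (22 'A')
Step 5: ADDAAADDADDADDAAADDAAADDAAADDADDADDAAADDADDADDAAADDADDADDAAADDAAADDAAADDADDADDAAADDADD  (42 'A')
Step 6: ADDAAADDADDADDAAADDAAADDAAADDADDADDAAADDADDADDAAADDADDADDAAADDAAADDAAADDADDADDAAADDAAADDAAADDADDADDAAADDAAADDAAADDADDADDAAADDADDADDAAADDADDADDAAADDAAADDAAADDADDADDAAADDAA  (86 'A')

Answer: 86


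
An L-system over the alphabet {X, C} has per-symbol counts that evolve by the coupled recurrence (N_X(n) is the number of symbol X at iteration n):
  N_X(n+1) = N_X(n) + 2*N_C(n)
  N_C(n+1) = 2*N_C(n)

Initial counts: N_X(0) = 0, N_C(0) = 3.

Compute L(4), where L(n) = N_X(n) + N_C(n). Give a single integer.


Step 0: N_X=0, N_C=3, L=3
Step 1: N_X=6, N_C=6, L=12
Step 2: N_X=18, N_C=12, L=30
Step 3: N_X=42, N_C=24, L=66
Step 4: N_X=90, N_C=48, L=138

Answer: 138


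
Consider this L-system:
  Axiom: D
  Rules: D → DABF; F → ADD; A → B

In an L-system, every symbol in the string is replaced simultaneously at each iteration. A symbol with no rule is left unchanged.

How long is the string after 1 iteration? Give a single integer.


Step 0: length = 1
Step 1: length = 4

Answer: 4


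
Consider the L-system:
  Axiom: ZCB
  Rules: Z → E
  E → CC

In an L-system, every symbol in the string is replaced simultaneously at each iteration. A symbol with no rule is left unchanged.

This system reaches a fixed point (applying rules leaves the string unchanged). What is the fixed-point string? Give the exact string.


Answer: CCCB

Derivation:
Step 0: ZCB
Step 1: ECB
Step 2: CCCB
Step 3: CCCB  (unchanged — fixed point at step 2)


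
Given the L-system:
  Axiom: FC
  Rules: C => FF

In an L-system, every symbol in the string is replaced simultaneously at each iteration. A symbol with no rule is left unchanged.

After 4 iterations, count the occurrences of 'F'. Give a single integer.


Answer: 3

Derivation:
Step 0: FC  (1 'F')
Step 1: FFF  (3 'F')
Step 2: FFF  (3 'F')
Step 3: FFF  (3 'F')
Step 4: FFF  (3 'F')


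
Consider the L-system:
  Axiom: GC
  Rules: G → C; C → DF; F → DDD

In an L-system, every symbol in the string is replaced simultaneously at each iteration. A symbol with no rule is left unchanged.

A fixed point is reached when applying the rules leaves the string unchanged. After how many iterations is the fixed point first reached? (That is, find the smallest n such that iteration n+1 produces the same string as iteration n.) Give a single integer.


Step 0: GC
Step 1: CDF
Step 2: DFDDDD
Step 3: DDDDDDDD
Step 4: DDDDDDDD  (unchanged — fixed point at step 3)

Answer: 3


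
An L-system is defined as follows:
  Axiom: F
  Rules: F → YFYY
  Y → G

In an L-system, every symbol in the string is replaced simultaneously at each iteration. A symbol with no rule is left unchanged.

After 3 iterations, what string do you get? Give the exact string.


Step 0: F
Step 1: YFYY
Step 2: GYFYYGG
Step 3: GGYFYYGGGG

Answer: GGYFYYGGGG


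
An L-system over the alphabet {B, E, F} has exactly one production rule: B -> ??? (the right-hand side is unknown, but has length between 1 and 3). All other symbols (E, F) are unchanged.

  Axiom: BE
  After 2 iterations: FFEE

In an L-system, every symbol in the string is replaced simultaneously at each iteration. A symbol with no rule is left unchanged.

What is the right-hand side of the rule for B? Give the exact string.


Answer: FFE

Derivation:
Trying B -> FFE:
  Step 0: BE
  Step 1: FFEE
  Step 2: FFEE
Matches the given result.


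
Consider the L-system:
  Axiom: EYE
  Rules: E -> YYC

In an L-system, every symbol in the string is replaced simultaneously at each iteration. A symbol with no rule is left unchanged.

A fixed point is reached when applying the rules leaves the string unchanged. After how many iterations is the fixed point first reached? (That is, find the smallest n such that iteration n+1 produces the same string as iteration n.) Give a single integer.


Step 0: EYE
Step 1: YYCYYYC
Step 2: YYCYYYC  (unchanged — fixed point at step 1)

Answer: 1


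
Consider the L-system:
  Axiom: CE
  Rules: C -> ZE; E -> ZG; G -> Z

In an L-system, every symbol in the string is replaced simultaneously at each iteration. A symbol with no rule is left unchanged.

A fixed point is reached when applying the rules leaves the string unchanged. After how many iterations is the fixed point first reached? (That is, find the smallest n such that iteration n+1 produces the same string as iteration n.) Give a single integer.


Answer: 3

Derivation:
Step 0: CE
Step 1: ZEZG
Step 2: ZZGZZ
Step 3: ZZZZZ
Step 4: ZZZZZ  (unchanged — fixed point at step 3)


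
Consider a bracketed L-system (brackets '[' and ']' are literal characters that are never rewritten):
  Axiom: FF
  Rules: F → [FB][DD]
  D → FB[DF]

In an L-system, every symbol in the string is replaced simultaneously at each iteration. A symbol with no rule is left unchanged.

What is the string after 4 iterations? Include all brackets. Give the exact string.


Answer: [[[[FB][DD]B][FB[DF]FB[DF]]B][[FB][DD]B[FB[DF][FB][DD]][FB][DD]B[FB[DF][FB][DD]]]B][[[FB][DD]B][FB[DF]FB[DF]]B[[FB][DD]B[FB[DF][FB][DD]][[FB][DD]B][FB[DF]FB[DF]]][[FB][DD]B][FB[DF]FB[DF]]B[[FB][DD]B[FB[DF][FB][DD]][[FB][DD]B][FB[DF]FB[DF]]]][[[[FB][DD]B][FB[DF]FB[DF]]B][[FB][DD]B[FB[DF][FB][DD]][FB][DD]B[FB[DF][FB][DD]]]B][[[FB][DD]B][FB[DF]FB[DF]]B[[FB][DD]B[FB[DF][FB][DD]][[FB][DD]B][FB[DF]FB[DF]]][[FB][DD]B][FB[DF]FB[DF]]B[[FB][DD]B[FB[DF][FB][DD]][[FB][DD]B][FB[DF]FB[DF]]]]

Derivation:
Step 0: FF
Step 1: [FB][DD][FB][DD]
Step 2: [[FB][DD]B][FB[DF]FB[DF]][[FB][DD]B][FB[DF]FB[DF]]
Step 3: [[[FB][DD]B][FB[DF]FB[DF]]B][[FB][DD]B[FB[DF][FB][DD]][FB][DD]B[FB[DF][FB][DD]]][[[FB][DD]B][FB[DF]FB[DF]]B][[FB][DD]B[FB[DF][FB][DD]][FB][DD]B[FB[DF][FB][DD]]]
Step 4: [[[[FB][DD]B][FB[DF]FB[DF]]B][[FB][DD]B[FB[DF][FB][DD]][FB][DD]B[FB[DF][FB][DD]]]B][[[FB][DD]B][FB[DF]FB[DF]]B[[FB][DD]B[FB[DF][FB][DD]][[FB][DD]B][FB[DF]FB[DF]]][[FB][DD]B][FB[DF]FB[DF]]B[[FB][DD]B[FB[DF][FB][DD]][[FB][DD]B][FB[DF]FB[DF]]]][[[[FB][DD]B][FB[DF]FB[DF]]B][[FB][DD]B[FB[DF][FB][DD]][FB][DD]B[FB[DF][FB][DD]]]B][[[FB][DD]B][FB[DF]FB[DF]]B[[FB][DD]B[FB[DF][FB][DD]][[FB][DD]B][FB[DF]FB[DF]]][[FB][DD]B][FB[DF]FB[DF]]B[[FB][DD]B[FB[DF][FB][DD]][[FB][DD]B][FB[DF]FB[DF]]]]


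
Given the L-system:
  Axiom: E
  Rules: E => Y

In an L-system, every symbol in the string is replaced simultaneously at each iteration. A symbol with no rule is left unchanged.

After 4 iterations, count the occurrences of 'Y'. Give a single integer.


Answer: 1

Derivation:
Step 0: E  (0 'Y')
Step 1: Y  (1 'Y')
Step 2: Y  (1 'Y')
Step 3: Y  (1 'Y')
Step 4: Y  (1 'Y')


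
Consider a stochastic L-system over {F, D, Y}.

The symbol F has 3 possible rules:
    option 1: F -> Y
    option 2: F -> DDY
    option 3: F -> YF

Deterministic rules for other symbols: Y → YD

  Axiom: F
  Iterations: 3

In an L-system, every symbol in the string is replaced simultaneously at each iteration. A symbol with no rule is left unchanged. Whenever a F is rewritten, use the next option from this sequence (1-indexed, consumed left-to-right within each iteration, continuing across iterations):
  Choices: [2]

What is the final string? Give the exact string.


Answer: DDYDD

Derivation:
Step 0: F
Step 1: DDY  (used choices [2])
Step 2: DDYD  (used choices [])
Step 3: DDYDD  (used choices [])


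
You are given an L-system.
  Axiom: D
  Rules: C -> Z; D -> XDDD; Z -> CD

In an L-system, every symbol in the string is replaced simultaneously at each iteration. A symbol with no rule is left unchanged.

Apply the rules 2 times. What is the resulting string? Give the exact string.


Step 0: D
Step 1: XDDD
Step 2: XXDDDXDDDXDDD

Answer: XXDDDXDDDXDDD


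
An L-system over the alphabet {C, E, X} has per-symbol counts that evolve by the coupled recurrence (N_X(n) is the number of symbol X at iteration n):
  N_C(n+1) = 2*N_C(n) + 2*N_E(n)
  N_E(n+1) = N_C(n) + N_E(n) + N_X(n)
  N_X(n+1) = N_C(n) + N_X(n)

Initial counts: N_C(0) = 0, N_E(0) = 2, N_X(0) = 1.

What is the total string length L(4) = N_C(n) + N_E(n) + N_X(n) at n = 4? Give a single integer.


Answer: 295

Derivation:
Step 0: N_C=0, N_E=2, N_X=1, L=3
Step 1: N_C=4, N_E=3, N_X=1, L=8
Step 2: N_C=14, N_E=8, N_X=5, L=27
Step 3: N_C=44, N_E=27, N_X=19, L=90
Step 4: N_C=142, N_E=90, N_X=63, L=295


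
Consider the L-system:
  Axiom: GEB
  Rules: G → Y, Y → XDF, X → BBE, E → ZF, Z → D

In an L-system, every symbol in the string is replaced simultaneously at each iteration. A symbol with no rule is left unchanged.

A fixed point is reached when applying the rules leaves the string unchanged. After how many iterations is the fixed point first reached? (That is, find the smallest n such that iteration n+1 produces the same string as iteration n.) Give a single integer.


Answer: 5

Derivation:
Step 0: GEB
Step 1: YZFB
Step 2: XDFDFB
Step 3: BBEDFDFB
Step 4: BBZFDFDFB
Step 5: BBDFDFDFB
Step 6: BBDFDFDFB  (unchanged — fixed point at step 5)


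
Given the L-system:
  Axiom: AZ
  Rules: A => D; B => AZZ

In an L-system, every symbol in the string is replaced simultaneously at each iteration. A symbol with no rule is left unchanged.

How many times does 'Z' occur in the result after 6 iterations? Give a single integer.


Step 0: AZ  (1 'Z')
Step 1: DZ  (1 'Z')
Step 2: DZ  (1 'Z')
Step 3: DZ  (1 'Z')
Step 4: DZ  (1 'Z')
Step 5: DZ  (1 'Z')
Step 6: DZ  (1 'Z')

Answer: 1


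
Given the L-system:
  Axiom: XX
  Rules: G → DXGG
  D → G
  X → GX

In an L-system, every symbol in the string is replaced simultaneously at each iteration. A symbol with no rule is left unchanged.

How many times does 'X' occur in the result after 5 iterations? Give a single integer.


Answer: 80

Derivation:
Step 0: XX  (2 'X')
Step 1: GXGX  (2 'X')
Step 2: DXGGGXDXGGGX  (4 'X')
Step 3: GGXDXGGDXGGDXGGGXGGXDXGGDXGGDXGGGX  (10 'X')
Step 4: DXGGDXGGGXGGXDXGGDXGGGGXDXGGDXGGGGXDXGGDXGGDXGGGXDXGGDXGGGXGGXDXGGDXGGGGXDXGGDXGGGGXDXGGDXGGDXGGGX  (28 'X')
Step 5: GGXDXGGDXGGGGXDXGGDXGGDXGGGXDXGGDXGGGXGGXDXGGDXGGGGXDXGGDXGGDXGGDXGGGXGGXDXGGDXGGGGXDXGGDXGGDXGGDXGGGXGGXDXGGDXGGGGXDXGGDXGGGGXDXGGDXGGDXGGGXGGXDXGGDXGGGGXDXGGDXGGDXGGGXDXGGDXGGGXGGXDXGGDXGGGGXDXGGDXGGDXGGDXGGGXGGXDXGGDXGGGGXDXGGDXGGDXGGDXGGGXGGXDXGGDXGGGGXDXGGDXGGGGXDXGGDXGGDXGGGX  (80 'X')


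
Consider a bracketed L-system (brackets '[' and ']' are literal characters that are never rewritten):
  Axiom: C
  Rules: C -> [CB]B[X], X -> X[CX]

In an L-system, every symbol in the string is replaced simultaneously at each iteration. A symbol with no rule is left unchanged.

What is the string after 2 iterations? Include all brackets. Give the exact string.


Step 0: C
Step 1: [CB]B[X]
Step 2: [[CB]B[X]B]B[X[CX]]

Answer: [[CB]B[X]B]B[X[CX]]


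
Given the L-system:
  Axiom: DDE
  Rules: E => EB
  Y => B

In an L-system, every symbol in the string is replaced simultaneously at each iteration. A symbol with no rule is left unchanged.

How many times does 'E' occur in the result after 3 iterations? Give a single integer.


Answer: 1

Derivation:
Step 0: DDE  (1 'E')
Step 1: DDEB  (1 'E')
Step 2: DDEBB  (1 'E')
Step 3: DDEBBB  (1 'E')


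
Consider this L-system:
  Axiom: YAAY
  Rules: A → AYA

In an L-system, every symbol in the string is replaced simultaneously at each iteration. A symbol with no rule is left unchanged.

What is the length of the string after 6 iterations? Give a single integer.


Step 0: length = 4
Step 1: length = 8
Step 2: length = 16
Step 3: length = 32
Step 4: length = 64
Step 5: length = 128
Step 6: length = 256

Answer: 256


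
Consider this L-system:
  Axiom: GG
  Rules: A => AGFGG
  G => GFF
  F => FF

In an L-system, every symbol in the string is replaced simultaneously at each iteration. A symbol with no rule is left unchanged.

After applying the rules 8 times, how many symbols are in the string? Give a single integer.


Step 0: length = 2
Step 1: length = 6
Step 2: length = 14
Step 3: length = 30
Step 4: length = 62
Step 5: length = 126
Step 6: length = 254
Step 7: length = 510
Step 8: length = 1022

Answer: 1022


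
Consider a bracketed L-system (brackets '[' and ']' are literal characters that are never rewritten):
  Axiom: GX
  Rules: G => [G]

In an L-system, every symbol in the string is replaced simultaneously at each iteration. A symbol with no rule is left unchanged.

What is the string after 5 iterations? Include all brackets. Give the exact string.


Answer: [[[[[G]]]]]X

Derivation:
Step 0: GX
Step 1: [G]X
Step 2: [[G]]X
Step 3: [[[G]]]X
Step 4: [[[[G]]]]X
Step 5: [[[[[G]]]]]X


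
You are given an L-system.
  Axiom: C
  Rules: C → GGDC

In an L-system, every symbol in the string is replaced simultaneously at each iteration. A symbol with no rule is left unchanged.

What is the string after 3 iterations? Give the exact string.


Step 0: C
Step 1: GGDC
Step 2: GGDGGDC
Step 3: GGDGGDGGDC

Answer: GGDGGDGGDC
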